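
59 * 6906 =407454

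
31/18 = 31/18 = 1.72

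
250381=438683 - 188302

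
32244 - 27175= 5069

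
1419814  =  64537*22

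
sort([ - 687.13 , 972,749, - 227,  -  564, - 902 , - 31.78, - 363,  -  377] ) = [-902, - 687.13, - 564, - 377,-363, - 227, - 31.78, 749, 972 ]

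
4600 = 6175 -1575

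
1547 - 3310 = -1763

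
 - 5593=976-6569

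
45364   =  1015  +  44349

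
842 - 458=384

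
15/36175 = 3/7235 = 0.00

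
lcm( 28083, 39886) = 2752134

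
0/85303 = 0 = 0.00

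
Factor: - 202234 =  - 2^1*101117^1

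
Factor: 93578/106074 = 659/747= 3^( - 2)*83^ (-1)*659^1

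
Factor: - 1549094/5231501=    - 2^1*11^( - 1)*97^( - 1)*397^1*1951^1*4903^( - 1)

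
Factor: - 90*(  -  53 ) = 2^1  *3^2*  5^1*53^1 = 4770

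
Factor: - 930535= - 5^1*186107^1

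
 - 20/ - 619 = 20/619 =0.03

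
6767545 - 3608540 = 3159005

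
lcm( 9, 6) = 18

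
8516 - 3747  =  4769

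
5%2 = 1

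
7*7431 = 52017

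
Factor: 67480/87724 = 2^1 * 5^1*13^( - 1)  =  10/13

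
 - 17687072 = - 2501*7072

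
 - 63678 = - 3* 21226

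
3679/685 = 3679/685=5.37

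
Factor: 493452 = 2^2*3^4 *1523^1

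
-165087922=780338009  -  945425931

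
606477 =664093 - 57616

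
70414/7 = 10059 + 1/7 = 10059.14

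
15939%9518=6421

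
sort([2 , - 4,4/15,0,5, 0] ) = [ - 4,0, 0,4/15,2, 5]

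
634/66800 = 317/33400 = 0.01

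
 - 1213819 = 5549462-6763281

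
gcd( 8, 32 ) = 8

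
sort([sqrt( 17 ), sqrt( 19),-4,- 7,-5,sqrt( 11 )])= [ - 7,- 5,-4, sqrt( 11 ), sqrt (17), sqrt( 19 ) ]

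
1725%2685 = 1725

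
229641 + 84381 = 314022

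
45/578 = 45/578 = 0.08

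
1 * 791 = 791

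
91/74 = 91/74 = 1.23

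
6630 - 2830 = 3800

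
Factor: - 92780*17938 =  - 2^3*5^1*4639^1*8969^1 = - 1664287640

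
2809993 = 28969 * 97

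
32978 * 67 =2209526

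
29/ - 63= - 1 + 34/63=- 0.46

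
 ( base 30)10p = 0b1110011101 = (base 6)4141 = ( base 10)925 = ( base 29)12q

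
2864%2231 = 633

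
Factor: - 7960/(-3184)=2^(-1) *5^1 =5/2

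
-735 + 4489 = 3754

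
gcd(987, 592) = 1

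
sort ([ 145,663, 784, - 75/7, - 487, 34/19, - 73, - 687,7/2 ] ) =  [-687,-487, - 73, - 75/7,34/19 , 7/2, 145, 663, 784]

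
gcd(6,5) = 1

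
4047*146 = 590862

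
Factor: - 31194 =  - 2^1*3^2*1733^1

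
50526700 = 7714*6550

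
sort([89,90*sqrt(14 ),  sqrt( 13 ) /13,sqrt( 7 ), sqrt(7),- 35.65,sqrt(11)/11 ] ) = [ - 35.65,sqrt(13 )/13, sqrt( 11)/11,  sqrt( 7 ),sqrt (7), 89,90*sqrt(14)]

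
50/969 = 50/969 = 0.05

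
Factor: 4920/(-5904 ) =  - 2^( - 1)*3^( - 1)*5^1 = -  5/6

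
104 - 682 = - 578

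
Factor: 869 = 11^1*79^1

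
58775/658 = 89 + 213/658 = 89.32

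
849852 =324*2623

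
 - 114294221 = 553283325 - 667577546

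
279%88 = 15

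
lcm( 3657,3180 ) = 73140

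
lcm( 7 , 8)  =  56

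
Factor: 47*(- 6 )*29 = - 2^1*3^1 *29^1*47^1 = - 8178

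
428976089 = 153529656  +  275446433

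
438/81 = 5+11/27 = 5.41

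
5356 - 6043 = -687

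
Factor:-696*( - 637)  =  2^3*3^1 *7^2*13^1 * 29^1= 443352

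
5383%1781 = 40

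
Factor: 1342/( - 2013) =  - 2/3 = - 2^1*3^( -1 )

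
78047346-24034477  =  54012869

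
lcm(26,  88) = 1144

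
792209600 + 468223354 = 1260432954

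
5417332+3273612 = 8690944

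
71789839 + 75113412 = 146903251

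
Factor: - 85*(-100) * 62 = 527000 = 2^3*5^3*17^1*31^1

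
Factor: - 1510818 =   -  2^1*3^1 * 53^1*4751^1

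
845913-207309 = 638604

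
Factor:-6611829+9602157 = 2^3*3^1*11^1*47^1 * 241^1  =  2990328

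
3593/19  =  189 + 2/19 = 189.11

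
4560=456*10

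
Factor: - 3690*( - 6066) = 22383540=2^2  *  3^4*5^1*41^1*337^1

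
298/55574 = 149/27787 = 0.01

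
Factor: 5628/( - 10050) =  - 2^1 * 5^( - 2) * 7^1 = - 14/25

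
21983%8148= 5687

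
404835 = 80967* 5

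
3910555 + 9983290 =13893845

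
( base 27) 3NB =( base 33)2JE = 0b101100000011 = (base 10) 2819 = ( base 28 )3GJ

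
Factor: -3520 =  - 2^6 * 5^1*11^1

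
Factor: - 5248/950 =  - 2^6*5^( - 2)*19^(- 1) * 41^1= -  2624/475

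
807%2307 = 807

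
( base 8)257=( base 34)55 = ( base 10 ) 175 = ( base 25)70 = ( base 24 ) 77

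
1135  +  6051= 7186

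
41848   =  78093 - 36245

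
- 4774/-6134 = 2387/3067 = 0.78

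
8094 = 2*4047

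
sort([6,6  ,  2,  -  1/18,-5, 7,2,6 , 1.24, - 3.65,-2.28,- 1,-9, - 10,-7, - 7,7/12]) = [ - 10, - 9, - 7, - 7, - 5, - 3.65,  -  2.28, - 1, - 1/18,7/12, 1.24,2,  2,6,6,6,7 ]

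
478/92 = 5 + 9/46 = 5.20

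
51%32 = 19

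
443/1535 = 443/1535 = 0.29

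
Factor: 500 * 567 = 2^2*3^4 * 5^3*7^1=283500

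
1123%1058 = 65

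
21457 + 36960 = 58417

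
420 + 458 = 878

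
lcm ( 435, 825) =23925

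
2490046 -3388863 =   -  898817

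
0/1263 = 0 =0.00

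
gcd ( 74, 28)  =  2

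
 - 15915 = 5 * (-3183 )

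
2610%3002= 2610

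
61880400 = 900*68756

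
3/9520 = 3/9520 = 0.00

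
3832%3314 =518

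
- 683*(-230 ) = 157090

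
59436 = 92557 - 33121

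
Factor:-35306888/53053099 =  - 2^3*11^( -1)*  43^( - 1 )*73^1 * 60457^1*112163^( -1) 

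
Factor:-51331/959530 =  - 2^(- 1)*5^( -1)*7^1  *  11^(-2)* 13^( - 1)*61^(-1)*7333^1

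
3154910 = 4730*667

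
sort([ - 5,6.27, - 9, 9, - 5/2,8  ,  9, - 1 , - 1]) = [ - 9, - 5, - 5/2,-1, - 1,6.27,  8, 9, 9] 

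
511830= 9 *56870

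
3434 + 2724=6158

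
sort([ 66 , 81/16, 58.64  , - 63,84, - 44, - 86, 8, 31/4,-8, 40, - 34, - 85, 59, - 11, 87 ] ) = [- 86,  -  85, - 63,-44, - 34 , - 11, - 8, 81/16,31/4,8, 40, 58.64, 59  ,  66,  84,87 ]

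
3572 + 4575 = 8147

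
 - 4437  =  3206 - 7643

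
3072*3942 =12109824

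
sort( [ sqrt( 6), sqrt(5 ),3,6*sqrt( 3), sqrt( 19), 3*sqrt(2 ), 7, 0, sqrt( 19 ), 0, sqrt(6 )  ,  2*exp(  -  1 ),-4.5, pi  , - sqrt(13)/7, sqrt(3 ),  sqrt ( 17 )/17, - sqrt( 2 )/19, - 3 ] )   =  [-4.5, - 3, - sqrt( 13) /7, -sqrt( 2) /19,  0, 0,sqrt(17 )/17, 2*exp(  -  1 ), sqrt( 3 ), sqrt( 5),sqrt(6 ),sqrt(6),3 , pi,  3 * sqrt( 2 ),sqrt(19 ), sqrt( 19 ), 7, 6*sqrt( 3) ] 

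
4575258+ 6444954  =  11020212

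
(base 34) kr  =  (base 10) 707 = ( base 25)137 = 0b1011000011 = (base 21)1CE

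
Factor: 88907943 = 3^1 * 17^1 *79^1*22067^1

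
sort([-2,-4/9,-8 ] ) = [ - 8, - 2,  -  4/9 ] 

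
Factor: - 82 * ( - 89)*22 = 2^2*11^1 * 41^1*89^1 = 160556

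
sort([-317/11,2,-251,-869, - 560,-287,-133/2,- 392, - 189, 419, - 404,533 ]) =[  -  869,-560, - 404, - 392, - 287,-251,  -  189, - 133/2, - 317/11, 2,419, 533]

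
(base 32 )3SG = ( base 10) 3984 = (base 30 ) 4co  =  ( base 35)38T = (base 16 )F90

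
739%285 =169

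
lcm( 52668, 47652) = 1000692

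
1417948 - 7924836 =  - 6506888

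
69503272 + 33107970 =102611242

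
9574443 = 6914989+2659454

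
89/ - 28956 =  - 1  +  28867/28956 = - 0.00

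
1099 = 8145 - 7046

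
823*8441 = 6946943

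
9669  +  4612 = 14281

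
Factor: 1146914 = 2^1*573457^1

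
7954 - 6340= 1614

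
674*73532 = 49560568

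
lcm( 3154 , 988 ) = 82004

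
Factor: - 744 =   -  2^3* 3^1*31^1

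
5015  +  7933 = 12948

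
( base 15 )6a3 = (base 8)2737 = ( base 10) 1503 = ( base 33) 1ci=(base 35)17x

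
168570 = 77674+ 90896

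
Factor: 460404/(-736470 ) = - 522/835  =  - 2^1*3^2*5^( - 1)*29^1 * 167^ (-1)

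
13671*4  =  54684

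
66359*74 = 4910566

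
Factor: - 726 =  - 2^1 *3^1 * 11^2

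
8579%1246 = 1103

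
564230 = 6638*85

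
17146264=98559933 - 81413669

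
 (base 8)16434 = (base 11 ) 5665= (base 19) 11C4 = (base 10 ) 7452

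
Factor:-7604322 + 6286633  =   -67^1*71^1 * 277^1 = - 1317689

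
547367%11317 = 4151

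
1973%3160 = 1973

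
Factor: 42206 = 2^1*47^1 * 449^1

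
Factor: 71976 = 2^3*3^1*2999^1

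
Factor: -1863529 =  - 23^1*81023^1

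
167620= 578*290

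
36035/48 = 36035/48 = 750.73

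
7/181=7/181= 0.04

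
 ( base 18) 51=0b1011011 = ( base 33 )2p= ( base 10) 91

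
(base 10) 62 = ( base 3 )2022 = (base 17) 3b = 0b111110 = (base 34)1S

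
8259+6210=14469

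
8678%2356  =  1610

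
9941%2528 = 2357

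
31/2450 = 31/2450 = 0.01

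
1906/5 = 381 + 1/5 = 381.20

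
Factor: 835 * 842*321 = 225685470 =2^1*3^1 * 5^1 * 107^1*167^1* 421^1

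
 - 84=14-98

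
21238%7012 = 202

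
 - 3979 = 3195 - 7174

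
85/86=85/86 = 0.99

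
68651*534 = 36659634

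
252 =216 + 36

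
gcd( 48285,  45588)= 87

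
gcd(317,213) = 1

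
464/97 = 464/97 = 4.78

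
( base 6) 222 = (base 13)68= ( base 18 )4E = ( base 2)1010110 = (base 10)86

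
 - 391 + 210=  - 181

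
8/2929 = 8/2929  =  0.00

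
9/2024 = 9/2024 = 0.00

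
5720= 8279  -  2559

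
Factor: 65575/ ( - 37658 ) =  - 2^( - 1 )*5^2*19^( - 1 ) *43^1*61^1*991^( - 1 )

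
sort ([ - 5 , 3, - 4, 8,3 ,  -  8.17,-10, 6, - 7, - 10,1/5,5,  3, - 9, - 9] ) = [ - 10,  -  10, - 9 , - 9, -8.17,- 7, - 5, - 4 , 1/5,3,3 , 3, 5, 6,8]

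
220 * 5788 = 1273360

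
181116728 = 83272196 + 97844532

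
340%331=9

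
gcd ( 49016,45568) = 8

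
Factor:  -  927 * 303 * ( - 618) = 173584458   =  2^1*3^4*101^1*103^2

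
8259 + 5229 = 13488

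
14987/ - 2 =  - 7494+1/2 = - 7493.50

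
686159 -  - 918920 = 1605079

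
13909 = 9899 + 4010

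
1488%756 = 732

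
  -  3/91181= -1 + 91178/91181= -0.00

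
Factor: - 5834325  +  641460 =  - 3^2*5^1*167^1*691^1 = -5192865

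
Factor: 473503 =473503^1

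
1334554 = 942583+391971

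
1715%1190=525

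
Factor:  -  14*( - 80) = 2^5  *5^1*7^1 = 1120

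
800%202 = 194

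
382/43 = 382/43= 8.88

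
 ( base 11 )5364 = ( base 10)7088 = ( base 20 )he8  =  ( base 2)1101110110000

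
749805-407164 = 342641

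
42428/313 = 135+173/313 = 135.55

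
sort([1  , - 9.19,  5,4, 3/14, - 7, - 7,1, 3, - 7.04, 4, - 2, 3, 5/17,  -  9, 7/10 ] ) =[ - 9.19, - 9, - 7.04, - 7, - 7, - 2,  3/14 , 5/17, 7/10,1, 1,3,3,4, 4, 5 ] 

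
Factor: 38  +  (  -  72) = -34 = -  2^1*17^1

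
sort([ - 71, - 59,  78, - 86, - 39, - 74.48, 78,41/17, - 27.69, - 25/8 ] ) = [ -86, - 74.48,  -  71, - 59,  -  39, - 27.69, - 25/8,41/17, 78, 78]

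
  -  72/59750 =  - 1 + 29839/29875 = - 0.00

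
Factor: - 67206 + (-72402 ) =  - 139608=- 2^3*3^2 * 7^1 * 277^1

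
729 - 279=450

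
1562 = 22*71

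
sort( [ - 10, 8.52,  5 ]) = [ - 10, 5, 8.52]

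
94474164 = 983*96108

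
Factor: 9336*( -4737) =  - 2^3*3^2*389^1*1579^1  =  - 44224632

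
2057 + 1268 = 3325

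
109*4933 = 537697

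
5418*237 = 1284066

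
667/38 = 17 + 21/38=17.55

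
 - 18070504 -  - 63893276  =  45822772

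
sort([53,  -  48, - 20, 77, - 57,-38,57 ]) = [ - 57, - 48 , - 38, - 20,  53 , 57, 77]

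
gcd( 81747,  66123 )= 279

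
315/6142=315/6142= 0.05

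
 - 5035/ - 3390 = 1+329/678= 1.49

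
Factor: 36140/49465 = 556/761= 2^2*139^1*761^ (  -  1) 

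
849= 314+535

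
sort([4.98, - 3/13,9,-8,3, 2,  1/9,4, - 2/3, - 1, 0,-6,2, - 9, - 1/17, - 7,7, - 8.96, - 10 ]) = [- 10,-9, - 8.96, - 8, - 7, - 6,  -  1, - 2/3, - 3/13,-1/17,0, 1/9,2,2, 3,4,4.98, 7,9]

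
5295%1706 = 177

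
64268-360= 63908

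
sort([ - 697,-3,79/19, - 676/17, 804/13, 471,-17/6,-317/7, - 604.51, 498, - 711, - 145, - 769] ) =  [  -  769, - 711, - 697, - 604.51,-145, - 317/7,- 676/17, - 3, - 17/6,79/19,804/13,471,498]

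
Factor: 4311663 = 3^1*61^1*23561^1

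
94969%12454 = 7791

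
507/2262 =13/58 = 0.22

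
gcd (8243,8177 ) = 1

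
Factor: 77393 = 193^1*401^1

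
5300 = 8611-3311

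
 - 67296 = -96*701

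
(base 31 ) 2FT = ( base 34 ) 232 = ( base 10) 2416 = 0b100101110000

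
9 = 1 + 8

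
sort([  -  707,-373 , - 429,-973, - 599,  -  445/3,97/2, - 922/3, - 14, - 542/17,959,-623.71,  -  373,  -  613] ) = [ - 973, - 707,-623.71,-613, - 599,-429 , - 373, - 373,-922/3,-445/3, - 542/17  ,  -  14,97/2,959 ]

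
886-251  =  635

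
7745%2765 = 2215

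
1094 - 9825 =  - 8731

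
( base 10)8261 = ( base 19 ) 13GF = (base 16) 2045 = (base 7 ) 33041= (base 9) 12288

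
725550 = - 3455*( - 210 )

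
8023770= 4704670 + 3319100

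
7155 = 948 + 6207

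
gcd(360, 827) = 1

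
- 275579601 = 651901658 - 927481259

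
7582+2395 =9977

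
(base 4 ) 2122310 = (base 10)9908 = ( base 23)IGI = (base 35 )833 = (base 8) 23264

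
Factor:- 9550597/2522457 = - 1364371/360351 = - 3^ ( - 2)*19^1*40039^ ( - 1)*71809^1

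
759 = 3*253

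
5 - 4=1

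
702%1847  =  702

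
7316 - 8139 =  - 823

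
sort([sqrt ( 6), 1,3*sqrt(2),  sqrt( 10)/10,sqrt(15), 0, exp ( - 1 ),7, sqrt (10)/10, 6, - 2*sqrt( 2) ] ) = [ - 2*sqrt(2 ),0 , sqrt(10)/10, sqrt( 10 )/10, exp( - 1),1, sqrt(6),sqrt (15),3*sqrt( 2) , 6, 7] 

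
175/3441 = 175/3441  =  0.05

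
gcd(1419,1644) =3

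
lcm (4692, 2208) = 37536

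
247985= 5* 49597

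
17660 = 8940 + 8720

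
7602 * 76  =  577752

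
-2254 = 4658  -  6912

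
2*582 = 1164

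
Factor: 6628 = 2^2*1657^1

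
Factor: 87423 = 3^1*7^1* 23^1*181^1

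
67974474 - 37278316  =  30696158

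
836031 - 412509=423522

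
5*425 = 2125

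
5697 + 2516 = 8213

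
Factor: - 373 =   -  373^1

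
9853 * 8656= 85287568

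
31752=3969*8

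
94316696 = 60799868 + 33516828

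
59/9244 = 59/9244 = 0.01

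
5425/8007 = 5425/8007 = 0.68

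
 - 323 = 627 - 950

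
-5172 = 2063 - 7235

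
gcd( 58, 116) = 58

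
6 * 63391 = 380346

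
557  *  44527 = 24801539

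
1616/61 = 1616/61  =  26.49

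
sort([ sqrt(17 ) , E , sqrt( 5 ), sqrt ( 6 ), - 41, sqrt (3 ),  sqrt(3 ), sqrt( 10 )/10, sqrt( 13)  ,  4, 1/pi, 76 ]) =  [ - 41, sqrt ( 10 ) /10,1/pi, sqrt(3 ), sqrt(3 ),  sqrt(5) , sqrt(6), E, sqrt(13),4, sqrt( 17 ),76]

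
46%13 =7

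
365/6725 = 73/1345=   0.05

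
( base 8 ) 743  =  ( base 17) 1B7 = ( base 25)j8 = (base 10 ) 483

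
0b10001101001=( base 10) 1129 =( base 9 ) 1484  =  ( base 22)277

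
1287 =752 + 535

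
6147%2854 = 439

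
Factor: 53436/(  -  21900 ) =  - 5^( - 2)*61^1 = -61/25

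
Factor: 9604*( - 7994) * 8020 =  - 615730495520 = - 2^5 * 5^1*7^5*401^1  *  571^1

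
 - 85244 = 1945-87189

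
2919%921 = 156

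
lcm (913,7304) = 7304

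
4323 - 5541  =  -1218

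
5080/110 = 508/11 = 46.18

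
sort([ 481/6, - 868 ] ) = [-868,481/6 ]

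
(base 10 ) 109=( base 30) 3J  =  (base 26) 45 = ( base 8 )155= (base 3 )11001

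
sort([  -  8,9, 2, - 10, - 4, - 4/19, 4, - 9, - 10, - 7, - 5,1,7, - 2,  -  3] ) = [ - 10, - 10,-9, - 8 , - 7, - 5, - 4, - 3, - 2,  -  4/19,1 , 2,4,7, 9 ] 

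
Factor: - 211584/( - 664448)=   57/179= 3^1*19^1  *179^(  -  1) 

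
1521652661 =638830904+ 882821757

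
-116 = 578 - 694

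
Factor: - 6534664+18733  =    -  3^1*2171977^1=   - 6515931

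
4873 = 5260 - 387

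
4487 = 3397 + 1090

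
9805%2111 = 1361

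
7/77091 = 1/11013 = 0.00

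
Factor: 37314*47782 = 2^2*3^3*7^1*691^1 * 3413^1 = 1782937548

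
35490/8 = 4436 + 1/4 =4436.25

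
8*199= 1592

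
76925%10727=1836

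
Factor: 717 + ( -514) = 7^1*29^1 =203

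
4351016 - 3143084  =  1207932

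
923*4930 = 4550390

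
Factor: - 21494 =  - 2^1*11^1*977^1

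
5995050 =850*7053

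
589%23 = 14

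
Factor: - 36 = -2^2 * 3^2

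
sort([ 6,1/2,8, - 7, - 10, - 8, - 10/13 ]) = [-10,-8, - 7, - 10/13,1/2, 6,8]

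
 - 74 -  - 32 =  - 42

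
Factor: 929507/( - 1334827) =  - 13^(  -  1 )*102679^(-1 )*929507^1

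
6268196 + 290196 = 6558392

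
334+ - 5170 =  - 4836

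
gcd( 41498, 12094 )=2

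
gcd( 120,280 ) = 40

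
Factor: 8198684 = 2^2*13^1 * 157667^1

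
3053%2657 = 396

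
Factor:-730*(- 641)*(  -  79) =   -  36966470 = - 2^1 * 5^1* 73^1*79^1*  641^1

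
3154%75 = 4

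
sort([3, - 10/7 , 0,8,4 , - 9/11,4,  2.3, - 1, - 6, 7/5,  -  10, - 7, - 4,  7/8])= [ - 10 , - 7,  -  6, - 4, - 10/7 , - 1,  -  9/11,0,7/8 , 7/5, 2.3,  3, 4, 4,  8]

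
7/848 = 7/848=0.01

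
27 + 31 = 58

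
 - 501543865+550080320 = 48536455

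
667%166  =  3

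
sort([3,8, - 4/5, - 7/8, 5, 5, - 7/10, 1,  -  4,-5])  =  [ - 5, - 4, - 7/8, - 4/5,-7/10, 1,3,5,5 , 8] 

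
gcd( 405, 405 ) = 405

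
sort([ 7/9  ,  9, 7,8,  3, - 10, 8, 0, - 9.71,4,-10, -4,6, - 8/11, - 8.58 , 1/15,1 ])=[-10,- 10,-9.71, -8.58, - 4 , - 8/11, 0,1/15, 7/9,  1,3,4  ,  6 , 7,8,8,9 ]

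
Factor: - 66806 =- 2^1*33403^1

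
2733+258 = 2991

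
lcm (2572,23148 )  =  23148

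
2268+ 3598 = 5866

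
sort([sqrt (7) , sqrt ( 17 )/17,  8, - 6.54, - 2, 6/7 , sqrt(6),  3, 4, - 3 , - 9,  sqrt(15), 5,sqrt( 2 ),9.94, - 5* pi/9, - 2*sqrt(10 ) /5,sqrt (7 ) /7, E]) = [ - 9, -6.54, - 3, - 2, - 5*pi/9, - 2*sqrt( 10)/5,  sqrt (17 ) /17, sqrt (7) /7,  6/7, sqrt (2 ) , sqrt(6 ),sqrt(7 ),  E,3, sqrt(15),  4, 5,8 , 9.94 ]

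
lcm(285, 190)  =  570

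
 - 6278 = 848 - 7126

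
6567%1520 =487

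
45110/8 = 5638 + 3/4 = 5638.75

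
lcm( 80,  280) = 560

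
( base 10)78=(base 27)2o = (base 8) 116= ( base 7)141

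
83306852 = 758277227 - 674970375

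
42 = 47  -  5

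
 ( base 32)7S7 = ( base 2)1111110000111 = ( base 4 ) 1332013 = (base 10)8071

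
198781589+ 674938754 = 873720343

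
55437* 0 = 0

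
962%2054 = 962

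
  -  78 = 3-81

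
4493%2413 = 2080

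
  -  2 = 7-9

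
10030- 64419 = -54389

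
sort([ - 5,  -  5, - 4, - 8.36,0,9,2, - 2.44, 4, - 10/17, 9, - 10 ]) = [ - 10,-8.36,-5,-5, - 4,-2.44,-10/17 , 0,2, 4,9 , 9] 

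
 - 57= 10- 67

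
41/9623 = 41/9623 = 0.00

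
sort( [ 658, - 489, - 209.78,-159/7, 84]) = [ - 489, -209.78, - 159/7 , 84,658 ]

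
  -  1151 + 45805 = 44654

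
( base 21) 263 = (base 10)1011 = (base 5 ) 13021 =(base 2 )1111110011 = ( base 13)5ca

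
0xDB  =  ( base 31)72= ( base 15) E9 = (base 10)219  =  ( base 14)119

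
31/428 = 31/428 = 0.07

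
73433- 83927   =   - 10494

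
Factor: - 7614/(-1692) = 9/2= 2^( - 1)*3^2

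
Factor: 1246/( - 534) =-7/3 = -3^(-1)*7^1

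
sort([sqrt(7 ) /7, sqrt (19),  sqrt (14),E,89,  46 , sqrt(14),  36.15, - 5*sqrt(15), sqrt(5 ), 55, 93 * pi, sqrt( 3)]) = [-5 * sqrt ( 15 ),sqrt(  7 ) /7, sqrt( 3 ), sqrt(5 ), E, sqrt( 14), sqrt(14 ), sqrt( 19 ), 36.15, 46,55, 89, 93*pi]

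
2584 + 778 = 3362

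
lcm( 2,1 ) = 2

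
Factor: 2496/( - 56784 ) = -4/91 = - 2^2 * 7^( - 1)*13^(  -  1)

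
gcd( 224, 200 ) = 8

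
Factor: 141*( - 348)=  - 49068 = - 2^2*3^2*29^1*47^1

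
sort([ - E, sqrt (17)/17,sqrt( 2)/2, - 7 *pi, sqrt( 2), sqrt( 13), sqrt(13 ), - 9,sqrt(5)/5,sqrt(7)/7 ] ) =[-7*pi,- 9, - E,sqrt(17)/17, sqrt( 7) /7,  sqrt( 5 )/5 , sqrt( 2)/2,sqrt( 2 ),sqrt( 13),sqrt( 13 )]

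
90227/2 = 90227/2 = 45113.50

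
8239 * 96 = 790944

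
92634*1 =92634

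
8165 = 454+7711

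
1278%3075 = 1278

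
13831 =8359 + 5472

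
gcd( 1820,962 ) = 26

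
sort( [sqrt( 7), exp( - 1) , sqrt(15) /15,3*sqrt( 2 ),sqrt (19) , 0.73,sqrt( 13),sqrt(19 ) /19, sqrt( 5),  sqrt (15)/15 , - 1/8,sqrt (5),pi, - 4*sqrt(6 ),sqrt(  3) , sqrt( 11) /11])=[ - 4*sqrt( 6 ), - 1/8 , sqrt( 19) /19, sqrt( 15) /15, sqrt ( 15) /15,sqrt( 11 ) /11, exp( - 1 ) , 0.73,sqrt(3), sqrt(5),sqrt(5 ), sqrt(7), pi , sqrt( 13),  3*sqrt( 2), sqrt(19 )]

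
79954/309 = 258 + 232/309 = 258.75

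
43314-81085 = - 37771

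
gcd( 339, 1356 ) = 339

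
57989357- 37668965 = 20320392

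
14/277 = 14/277=0.05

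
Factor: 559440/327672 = 2^1*5^1*7^1*41^( - 1) = 70/41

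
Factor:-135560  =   - 2^3 * 5^1*3389^1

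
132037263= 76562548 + 55474715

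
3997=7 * 571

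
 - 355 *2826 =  - 1003230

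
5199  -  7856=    - 2657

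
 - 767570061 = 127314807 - 894884868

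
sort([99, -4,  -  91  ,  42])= [ - 91, - 4,42,99]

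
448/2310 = 32/165 = 0.19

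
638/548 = 1 + 45/274 =1.16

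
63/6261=21/2087  =  0.01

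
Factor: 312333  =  3^1*7^1 *107^1* 139^1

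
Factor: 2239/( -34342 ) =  - 2^ ( - 1) * 7^( - 1)*11^( - 1)*223^( - 1)*2239^1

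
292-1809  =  -1517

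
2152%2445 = 2152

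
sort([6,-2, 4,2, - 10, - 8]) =[  -  10,- 8 , - 2, 2, 4, 6] 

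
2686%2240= 446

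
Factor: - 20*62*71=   -  88040 = -2^3*5^1*31^1*71^1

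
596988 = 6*99498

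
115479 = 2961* 39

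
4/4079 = 4/4079 = 0.00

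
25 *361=9025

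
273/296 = 273/296= 0.92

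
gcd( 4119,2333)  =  1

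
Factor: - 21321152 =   -  2^6*79^1*4217^1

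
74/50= 37/25  =  1.48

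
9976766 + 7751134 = 17727900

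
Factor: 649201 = 7^2*13249^1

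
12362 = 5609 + 6753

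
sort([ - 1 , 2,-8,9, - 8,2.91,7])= [  -  8, - 8 , -1, 2,2.91, 7  ,  9 ] 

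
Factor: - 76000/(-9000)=76/9 = 2^2*3^( - 2 )*19^1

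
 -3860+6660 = 2800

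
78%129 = 78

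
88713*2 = 177426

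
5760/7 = 822 + 6/7 = 822.86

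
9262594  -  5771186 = 3491408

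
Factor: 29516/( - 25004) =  - 157/133=- 7^( - 1)*19^ ( - 1)*157^1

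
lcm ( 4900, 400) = 19600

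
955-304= 651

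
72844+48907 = 121751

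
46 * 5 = 230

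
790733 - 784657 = 6076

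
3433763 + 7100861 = 10534624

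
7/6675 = 7/6675 = 0.00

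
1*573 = 573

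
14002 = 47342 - 33340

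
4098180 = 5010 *818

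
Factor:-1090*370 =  - 2^2 * 5^2*37^1 *109^1 = - 403300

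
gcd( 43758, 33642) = 18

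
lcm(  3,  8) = 24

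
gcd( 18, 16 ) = 2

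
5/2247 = 5/2247=0.00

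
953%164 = 133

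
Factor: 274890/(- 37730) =- 3^1*7^(  -  1)* 17^1 = - 51/7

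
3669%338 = 289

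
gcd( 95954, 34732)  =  2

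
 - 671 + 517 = -154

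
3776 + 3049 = 6825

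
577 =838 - 261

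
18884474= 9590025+9294449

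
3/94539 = 1/31513 = 0.00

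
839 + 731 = 1570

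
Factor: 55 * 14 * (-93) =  - 71610= - 2^1*3^1 * 5^1 * 7^1 * 11^1*31^1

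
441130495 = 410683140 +30447355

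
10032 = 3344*3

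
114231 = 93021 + 21210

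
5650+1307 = 6957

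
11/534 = 11/534= 0.02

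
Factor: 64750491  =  3^2*13^2*42571^1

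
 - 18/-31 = 18/31= 0.58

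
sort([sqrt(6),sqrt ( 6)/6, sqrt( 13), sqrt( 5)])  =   [sqrt( 6)/6,sqrt( 5),  sqrt( 6 ),sqrt(13 )]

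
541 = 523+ 18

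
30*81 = 2430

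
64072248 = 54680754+9391494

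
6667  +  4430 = 11097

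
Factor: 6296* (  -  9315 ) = -58647240  =  -  2^3*3^4*5^1 * 23^1*787^1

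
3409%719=533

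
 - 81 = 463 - 544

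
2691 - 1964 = 727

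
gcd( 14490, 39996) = 18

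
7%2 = 1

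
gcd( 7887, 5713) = 1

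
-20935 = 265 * (  -  79) 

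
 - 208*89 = - 18512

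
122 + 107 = 229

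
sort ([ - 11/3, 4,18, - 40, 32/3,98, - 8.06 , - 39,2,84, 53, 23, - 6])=[ - 40, - 39, - 8.06, - 6,- 11/3,2,4,32/3,18,23,53,84, 98]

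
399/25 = 399/25 = 15.96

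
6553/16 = 409 + 9/16 = 409.56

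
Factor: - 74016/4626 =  - 16 = - 2^4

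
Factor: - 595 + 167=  - 2^2 *107^1 = -428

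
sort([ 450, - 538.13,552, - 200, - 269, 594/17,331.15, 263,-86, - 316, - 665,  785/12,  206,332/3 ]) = [ - 665, - 538.13,  -  316,-269,  -  200,  -  86,594/17,785/12,332/3, 206 , 263,331.15,450,552]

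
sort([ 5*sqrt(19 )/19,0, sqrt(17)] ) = [0, 5*sqrt(19 )/19, sqrt( 17) ]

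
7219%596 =67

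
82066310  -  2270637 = 79795673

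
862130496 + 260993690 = 1123124186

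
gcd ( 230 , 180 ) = 10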